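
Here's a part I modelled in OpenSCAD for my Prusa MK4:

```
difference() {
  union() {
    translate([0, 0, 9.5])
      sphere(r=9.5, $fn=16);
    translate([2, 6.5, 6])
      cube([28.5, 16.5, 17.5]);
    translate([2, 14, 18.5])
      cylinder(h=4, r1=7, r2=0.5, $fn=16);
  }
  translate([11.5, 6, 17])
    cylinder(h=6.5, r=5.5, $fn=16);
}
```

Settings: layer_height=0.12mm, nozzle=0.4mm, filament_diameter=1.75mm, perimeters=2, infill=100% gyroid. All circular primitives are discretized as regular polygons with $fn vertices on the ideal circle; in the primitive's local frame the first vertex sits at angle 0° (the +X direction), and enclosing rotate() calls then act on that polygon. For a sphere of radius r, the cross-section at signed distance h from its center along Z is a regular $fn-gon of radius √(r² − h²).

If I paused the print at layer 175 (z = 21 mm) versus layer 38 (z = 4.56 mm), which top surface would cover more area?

Layer 175 (z = 21): the sphere does not reach this height (|z−center|=11.500 > r=9.5); the 28.5×16.5 cube at (2, 6.5) contributes its full rectangle (area 470.25 mm²); the cone at (2, 14) contributes a regular 16-gon of circumradius 2.938 (interpolated between r1=7 and r2=0.5 at t=0.625) (area = (16/2)·2.938²·sin(360°/16) = 26.42 mm²); Merging all regions: the regions partially overlap — summed areas 496.67 mm² minus the doubly-counted overlap 13.21 mm² gives 483.46 mm² — area = 483.46 mm²; the cylinder at (11.5, 6): section is a regular 16-gon, circumradius r=5.5 (area = (16/2)·5.500²·sin(360°/16) = 92.61 mm²); Subtracting the remaining from the first: starting from the result so far (483.46 mm²), the r=5.5 cylinder at (11.5, 6) partially overlaps it — only the 40.85 mm² overlap (of its 92.61 mm²) is removed, clipping the outline — area = 442.60 mm². So its area = 442.60 mm². Layer 38 (z = 4.56): the r=9.5 sphere slices to a regular 16-gon of circumradius 8.115 (√(r²−h²) with h=4.94 from center) (area = (16/2)·8.115²·sin(360°/16) = 201.59 mm²); the cube at (2, 6.5) does not reach this height (z outside [6, 23.5]); the cone at (2, 14) is absent (z outside [18.5, 22.5]); Combining (union): only the r=9.5 sphere is present, so the union is just that shape — area = 201.59 mm²; the cylinder at (11.5, 6) is not intersected at this z (z outside [17, 23.5]); Taking the first minus the rest: none of the subtracted shapes is present at this height, so that combined region is unchanged — area = 201.59 mm². So its area = 201.59 mm². Layer 175 is larger (442.60 vs 201.59 mm²).

layer 175 (z = 21 mm)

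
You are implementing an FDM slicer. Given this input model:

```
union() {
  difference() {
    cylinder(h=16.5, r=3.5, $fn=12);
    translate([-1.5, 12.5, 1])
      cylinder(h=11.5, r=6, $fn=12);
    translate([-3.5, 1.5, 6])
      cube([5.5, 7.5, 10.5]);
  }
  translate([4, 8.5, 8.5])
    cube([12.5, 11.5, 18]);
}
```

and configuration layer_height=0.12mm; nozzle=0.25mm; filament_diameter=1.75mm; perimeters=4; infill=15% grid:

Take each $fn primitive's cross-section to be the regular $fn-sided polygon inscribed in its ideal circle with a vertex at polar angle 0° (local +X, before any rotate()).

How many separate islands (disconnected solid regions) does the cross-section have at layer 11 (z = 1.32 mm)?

1

At z = 1.32 mm: the r=3.5 cylinder contributes a regular 12-gon of circumradius 3.5; the cylinder at (-1.5, 12.5): section is a regular 12-gon, circumradius r=6; the cube at (-3.5, 1.5) is absent (z outside [6, 16.5]); After the difference (first − rest): starting from the r=3.5 cylinder, the r=6 cylinder at (-1.5, 12.5) misses the remaining region (no effect) — 1 connected region; the cube at (4, 8.5) is absent (z outside [8.5, 26.5]); Combining (union): only that combined region is present, so the union is just that shape — 1 connected region. Overall, the cross-section is a single solid region. Island count = 1.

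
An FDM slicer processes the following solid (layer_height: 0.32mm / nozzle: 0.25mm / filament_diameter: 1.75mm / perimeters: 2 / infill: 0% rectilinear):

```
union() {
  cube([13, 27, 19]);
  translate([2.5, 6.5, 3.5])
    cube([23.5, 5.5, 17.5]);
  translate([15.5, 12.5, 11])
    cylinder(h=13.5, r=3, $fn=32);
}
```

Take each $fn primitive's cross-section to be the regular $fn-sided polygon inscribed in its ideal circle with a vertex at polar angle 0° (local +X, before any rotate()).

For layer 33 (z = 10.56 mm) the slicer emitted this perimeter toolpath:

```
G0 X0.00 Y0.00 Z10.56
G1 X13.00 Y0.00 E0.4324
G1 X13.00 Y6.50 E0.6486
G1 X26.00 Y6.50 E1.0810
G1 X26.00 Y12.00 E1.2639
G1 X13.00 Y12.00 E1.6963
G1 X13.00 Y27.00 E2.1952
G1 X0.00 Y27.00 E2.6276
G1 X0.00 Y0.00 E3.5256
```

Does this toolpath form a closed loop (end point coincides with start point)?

yes

Start point (G0): (0.00, 0.00). End point (last G1): the path returns to the start — closed.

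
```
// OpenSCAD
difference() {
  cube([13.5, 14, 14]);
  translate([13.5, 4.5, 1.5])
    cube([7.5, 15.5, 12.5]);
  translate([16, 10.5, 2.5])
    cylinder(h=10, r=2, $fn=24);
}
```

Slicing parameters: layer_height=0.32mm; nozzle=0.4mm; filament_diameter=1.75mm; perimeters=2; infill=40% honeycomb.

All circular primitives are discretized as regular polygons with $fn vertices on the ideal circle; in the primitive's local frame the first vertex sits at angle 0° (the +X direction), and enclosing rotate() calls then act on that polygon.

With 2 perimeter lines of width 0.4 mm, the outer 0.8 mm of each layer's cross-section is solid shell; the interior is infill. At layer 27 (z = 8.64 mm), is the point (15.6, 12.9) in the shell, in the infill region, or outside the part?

At z = 8.64 mm: the 13.5×14 cube contributes its full rectangle; the 7.5×15.5 cube at (13.5, 4.5) contributes its full rectangle; the r=2 cylinder at (16, 10.5) contributes a regular 24-gon of circumradius 2; After the difference (first − rest): starting from the 13.5×14 cube, the 7.5×15.5 cube at (13.5, 4.5) misses the remaining region (no effect); the r=2 cylinder at (16, 10.5) misses the remaining region (no effect) — 1 connected region. Overall, the cross-section is a single solid region. The nearest boundary edge runs (13.50, 14.00)→(13.50, 4.50); distance from the point to it = 2.10 mm. The point is not inside any of the regions above, so it lies outside the cross-section (2.10 mm from the nearest boundary).

outside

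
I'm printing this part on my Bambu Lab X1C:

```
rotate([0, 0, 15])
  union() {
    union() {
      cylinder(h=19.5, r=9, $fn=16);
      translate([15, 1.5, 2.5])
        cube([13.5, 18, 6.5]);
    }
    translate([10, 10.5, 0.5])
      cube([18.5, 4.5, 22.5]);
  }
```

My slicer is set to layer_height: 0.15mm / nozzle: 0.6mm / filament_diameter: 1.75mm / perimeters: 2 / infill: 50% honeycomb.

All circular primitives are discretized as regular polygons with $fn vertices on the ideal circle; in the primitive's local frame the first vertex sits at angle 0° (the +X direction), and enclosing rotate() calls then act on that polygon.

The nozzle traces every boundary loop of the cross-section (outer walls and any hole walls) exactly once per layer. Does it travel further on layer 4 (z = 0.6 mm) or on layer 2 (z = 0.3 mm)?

Layer 4 (z = 0.6): the r=9 cylinder gives a regular 16-gon of circumradius 9 (constant along its height) (perimeter = 2·16·9.000·sin(180°/16) = 56.19 mm); the cube at (15, 1.5) is absent (z outside [2.5, 9]); Combining (union): only the r=9 cylinder is present, so the union is just that shape — boundary = 56.19 mm; the cube at (10, 10.5) (footprint 18.5×4.5) is included at this height (perimeter 46.00 mm); Combining (union): the 2 present regions are separate (no shared area or edge), so areas and boundary lengths simply add and each stays a separate island — boundary = 102.19 mm; (whole slice rotated 15° about Z — lengths, areas and connectivity unchanged). So its perimeter = 102.19 mm. Layer 2 (z = 0.3): the r=9 cylinder gives a regular 16-gon of circumradius 9 (constant along its height) (perimeter = 2·16·9.000·sin(180°/16) = 56.19 mm); the cube at (15, 1.5) is absent (z outside [2.5, 9]); Merging all regions: only the r=9 cylinder is present, so the union is just that shape — boundary = 56.19 mm; the cube at (10, 10.5) is absent (z outside [0.5, 23]); Combining (union): only the result so far is present, so the union is just that shape — boundary = 56.19 mm; (rotated 15° about Z; rotation is an isometry so areas/perimeters/island counts are preserved). So its perimeter = 56.19 mm. Layer 4 is larger (102.19 vs 56.19 mm).

layer 4 (z = 0.6 mm)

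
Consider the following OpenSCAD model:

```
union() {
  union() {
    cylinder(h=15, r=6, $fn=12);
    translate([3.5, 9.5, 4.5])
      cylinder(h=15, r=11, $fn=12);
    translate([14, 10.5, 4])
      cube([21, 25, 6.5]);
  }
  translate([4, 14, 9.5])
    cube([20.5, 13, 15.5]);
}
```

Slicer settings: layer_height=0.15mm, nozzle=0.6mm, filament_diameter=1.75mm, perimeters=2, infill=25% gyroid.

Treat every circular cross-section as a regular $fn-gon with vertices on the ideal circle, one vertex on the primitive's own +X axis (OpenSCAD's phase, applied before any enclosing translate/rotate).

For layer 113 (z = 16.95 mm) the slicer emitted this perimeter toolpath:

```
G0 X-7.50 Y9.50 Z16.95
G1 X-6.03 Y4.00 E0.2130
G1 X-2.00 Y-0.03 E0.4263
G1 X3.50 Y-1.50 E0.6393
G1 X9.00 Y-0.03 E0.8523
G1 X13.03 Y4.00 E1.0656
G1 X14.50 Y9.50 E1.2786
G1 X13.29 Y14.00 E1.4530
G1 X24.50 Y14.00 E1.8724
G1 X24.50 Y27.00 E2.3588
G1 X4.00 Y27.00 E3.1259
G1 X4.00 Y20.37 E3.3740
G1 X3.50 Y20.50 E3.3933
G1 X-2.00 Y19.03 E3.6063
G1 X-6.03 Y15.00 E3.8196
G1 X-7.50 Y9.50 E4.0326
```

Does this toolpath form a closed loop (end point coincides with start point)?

yes

Start point (G0): (-7.50, 9.50). End point (last G1): the path returns to the start — closed.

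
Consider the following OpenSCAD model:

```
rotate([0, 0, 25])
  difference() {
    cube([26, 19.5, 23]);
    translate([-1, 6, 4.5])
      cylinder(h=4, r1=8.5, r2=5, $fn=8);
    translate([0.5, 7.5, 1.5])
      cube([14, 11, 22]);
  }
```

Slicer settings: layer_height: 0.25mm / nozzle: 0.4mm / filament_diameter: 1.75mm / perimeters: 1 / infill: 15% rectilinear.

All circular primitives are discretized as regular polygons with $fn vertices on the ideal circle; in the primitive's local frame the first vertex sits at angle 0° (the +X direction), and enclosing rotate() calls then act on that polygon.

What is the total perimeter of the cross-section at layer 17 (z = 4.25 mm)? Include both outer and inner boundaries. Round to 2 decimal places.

At z = 4.25 mm: the cube (footprint 26×19.5) is included at this height (perimeter 91.00 mm); the cone at (-1, 6) is not intersected at this z (z outside [4.5, 8.5]); the cube at (0.5, 7.5) is present — its section is the full 14×11 rectangle (perimeter 50.00 mm); After the difference (first − rest): starting from the 26×19.5 cube, the 14×11 cube at (0.5, 7.5) lies wholly inside it (removes its full 154.00 mm² and its 50.00 mm outline becomes a hole wall) — boundary (outer + 1 inner loop) = 141.00 mm; (whole slice rotated 25° about Z — lengths, areas and connectivity unchanged). Overall, the cross-section is one region with 1 hole. Total boundary length (outer + inner) = 141.00 mm.

141.00 mm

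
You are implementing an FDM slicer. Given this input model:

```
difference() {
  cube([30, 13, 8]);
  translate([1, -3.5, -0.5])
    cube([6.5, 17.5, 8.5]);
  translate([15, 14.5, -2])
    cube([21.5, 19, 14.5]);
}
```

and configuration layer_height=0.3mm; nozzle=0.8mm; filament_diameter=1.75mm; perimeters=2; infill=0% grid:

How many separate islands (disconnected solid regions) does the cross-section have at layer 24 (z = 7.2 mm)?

2

At z = 7.2 mm: the 30×13 cube contributes its full rectangle; the cube at (1, -3.5) (footprint 6.5×17.5) is included at this height; the cube at (15, 14.5) (footprint 21.5×19) is included at this height; Subtracting the remaining from the first: starting from the 30×13 cube, the 6.5×17.5 cube at (1, -3.5) partially overlaps it — only the 84.50 mm² overlap (of its 113.75 mm²) is removed, clipping the outline; the 21.5×19 cube at (15, 14.5) misses the remaining region (no effect) — 2 connected regions. Overall, the cross-section has 2 separate islands. Island count = 2.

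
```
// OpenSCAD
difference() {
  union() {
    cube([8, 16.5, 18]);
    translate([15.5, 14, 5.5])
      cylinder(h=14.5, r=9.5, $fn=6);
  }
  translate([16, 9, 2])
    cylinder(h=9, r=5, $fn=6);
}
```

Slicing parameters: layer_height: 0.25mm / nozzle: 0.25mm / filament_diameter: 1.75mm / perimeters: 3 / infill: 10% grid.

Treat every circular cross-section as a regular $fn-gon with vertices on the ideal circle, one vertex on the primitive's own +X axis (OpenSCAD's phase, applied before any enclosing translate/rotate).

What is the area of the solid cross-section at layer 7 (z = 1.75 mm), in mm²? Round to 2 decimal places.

At z = 1.75 mm: the cube (footprint 8×16.5) is included at this height (area 132.00 mm²); the cylinder at (15.5, 14) is not intersected at this z (z outside [5.5, 20]); Combining (union): only the 8×16.5 cube is present, so the union is just that shape — area = 132.00 mm²; the cylinder at (16, 9) is not intersected at this z (z outside [2, 11]); Taking the first minus the rest: none of the subtracted shapes is present at this height, so the result so far is unchanged — area = 132.00 mm². Overall, the cross-section is a single solid region. Net area = 132.00 mm².

132.00 mm²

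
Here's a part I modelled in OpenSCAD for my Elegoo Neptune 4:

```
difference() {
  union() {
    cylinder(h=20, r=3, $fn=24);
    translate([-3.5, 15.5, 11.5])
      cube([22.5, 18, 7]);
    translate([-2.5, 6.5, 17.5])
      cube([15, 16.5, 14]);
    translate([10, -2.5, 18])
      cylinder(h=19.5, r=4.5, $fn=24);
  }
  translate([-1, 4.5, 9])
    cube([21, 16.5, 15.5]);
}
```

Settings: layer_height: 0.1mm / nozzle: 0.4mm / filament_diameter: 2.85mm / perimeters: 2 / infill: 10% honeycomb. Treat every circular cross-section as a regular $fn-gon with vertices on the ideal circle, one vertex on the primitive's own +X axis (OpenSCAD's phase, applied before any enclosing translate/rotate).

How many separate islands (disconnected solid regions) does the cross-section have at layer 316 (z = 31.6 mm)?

At z = 31.6 mm: the cylinder is not intersected at this z (z outside [0, 20]); the cube at (-3.5, 15.5) is absent (z outside [11.5, 18.5]); the cube at (-2.5, 6.5) is not intersected at this z (z outside [17.5, 31.5]); the r=4.5 cylinder at (10, -2.5) contributes a regular 24-gon of circumradius 4.5; Combining (union): only the r=4.5 cylinder at (10, -2.5) is present, so the union is just that shape — 1 connected region; the cube at (-1, 4.5) is absent (z outside [9, 24.5]); Taking the first minus the rest: none of the subtracted shapes is present at this height, so that combined region is unchanged — 1 connected region. Overall, the cross-section is a single solid region. Island count = 1.

1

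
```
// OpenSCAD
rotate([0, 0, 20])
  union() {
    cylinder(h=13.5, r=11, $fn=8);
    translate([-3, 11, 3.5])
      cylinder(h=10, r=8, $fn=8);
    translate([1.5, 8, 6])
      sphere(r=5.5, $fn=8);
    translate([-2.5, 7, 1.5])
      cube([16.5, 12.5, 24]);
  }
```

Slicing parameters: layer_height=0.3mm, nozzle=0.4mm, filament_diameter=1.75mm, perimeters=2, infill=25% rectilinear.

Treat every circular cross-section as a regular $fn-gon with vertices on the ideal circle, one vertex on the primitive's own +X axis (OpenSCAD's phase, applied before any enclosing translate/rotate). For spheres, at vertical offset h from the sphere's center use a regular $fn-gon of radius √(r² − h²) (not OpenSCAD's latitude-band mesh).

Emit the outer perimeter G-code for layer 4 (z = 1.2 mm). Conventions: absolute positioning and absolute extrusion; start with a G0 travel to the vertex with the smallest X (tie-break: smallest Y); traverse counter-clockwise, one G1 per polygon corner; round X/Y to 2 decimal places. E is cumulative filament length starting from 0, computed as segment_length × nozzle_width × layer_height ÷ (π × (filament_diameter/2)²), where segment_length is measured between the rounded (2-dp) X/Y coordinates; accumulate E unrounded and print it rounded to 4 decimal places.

At z = 1.2 mm: the r=11 cylinder contributes a regular 8-gon of circumradius 11; the cylinder at (-3, 11) does not reach this height (z outside [3.5, 13.5]); the sphere at (1.5, 8): section is a regular 8-gon, circumradius = √(r²−h²) = √(5.5²−4.8²) = 2.685; the cube at (-2.5, 7) is absent (z outside [1.5, 25.5]); Taking the union: the regions partially overlap (shared area 19.73 mm²), so overlapping operands fuse into one piece — 1 connected region; (whole slice rotated 20° about Z — lengths, areas and connectivity unchanged). The outline is a single polygon with 12 vertices. Extrusion per mm of travel: 0.4 × 0.3 / (π × 0.875²) = 0.049890. Accumulating E over each segment gives final E = 3.3722.

G0 X-10.34 Y-3.76 Z1.20
G1 X-4.65 Y-9.97 E0.4202
G1 X3.76 Y-10.34 E0.8402
G1 X9.97 Y-4.65 E1.2604
G1 X10.34 Y3.76 E1.6804
G1 X4.65 Y9.97 E2.1006
G1 X0.08 Y10.17 E2.3288
G1 X-0.19 Y10.46 E2.3486
G1 X-2.24 Y10.55 E2.4509
G1 X-2.54 Y10.28 E2.4711
G1 X-3.76 Y10.34 E2.5320
G1 X-9.97 Y4.65 E2.9522
G1 X-10.34 Y-3.76 E3.3722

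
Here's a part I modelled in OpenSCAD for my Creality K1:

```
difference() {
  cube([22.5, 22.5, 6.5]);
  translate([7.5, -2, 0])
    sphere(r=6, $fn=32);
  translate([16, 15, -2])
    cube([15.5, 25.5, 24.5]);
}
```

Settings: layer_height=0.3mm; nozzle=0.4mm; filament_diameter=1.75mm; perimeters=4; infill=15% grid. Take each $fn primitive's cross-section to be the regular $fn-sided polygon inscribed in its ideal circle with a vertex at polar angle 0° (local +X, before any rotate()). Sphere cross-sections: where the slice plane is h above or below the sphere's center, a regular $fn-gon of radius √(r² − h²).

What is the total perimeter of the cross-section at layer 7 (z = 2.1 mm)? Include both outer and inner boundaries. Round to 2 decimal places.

93.06 mm

At z = 2.1 mm: the 22.5×22.5 cube contributes its full rectangle (perimeter 90.00 mm); the sphere at (7.5, -2): section is a regular 32-gon, circumradius = √(r²−h²) = √(6²−2.1²) = 5.620 (perimeter = 2·32·5.620·sin(180°/32) = 35.26 mm); the cube at (16, 15) (footprint 15.5×25.5) is included at this height (perimeter 82.00 mm); Taking the first minus the rest: starting from the 22.5×22.5 cube, the r=6 sphere at (7.5, -2) partially overlaps it — only the 27.38 mm² overlap (of its 98.61 mm²) is removed, clipping the outline; the 15.5×25.5 cube at (16, 15) partially overlaps it — only the 48.75 mm² overlap (of its 395.25 mm²) is removed, clipping the outline — boundary = 93.06 mm. Overall, the cross-section is a single solid region. Total boundary length (outer) = 93.06 mm.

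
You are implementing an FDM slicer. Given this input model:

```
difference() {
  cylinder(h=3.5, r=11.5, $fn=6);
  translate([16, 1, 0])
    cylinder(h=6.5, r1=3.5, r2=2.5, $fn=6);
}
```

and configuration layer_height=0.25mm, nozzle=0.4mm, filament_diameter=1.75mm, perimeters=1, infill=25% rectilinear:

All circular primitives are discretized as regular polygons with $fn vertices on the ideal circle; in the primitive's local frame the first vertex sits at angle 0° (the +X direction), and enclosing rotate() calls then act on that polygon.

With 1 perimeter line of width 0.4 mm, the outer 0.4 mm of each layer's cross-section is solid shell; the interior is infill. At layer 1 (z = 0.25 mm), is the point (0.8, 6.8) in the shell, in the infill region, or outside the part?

infill

At z = 0.25 mm: the cylinder: section is a regular 6-gon, circumradius r=11.5; the cone at (16, 1): at t=0.038 of its height the radius interpolates to r₁+(r₂−r₁)t = 3.462, giving a regular 6-gon of that circumradius; Subtracting the remaining from the first: starting from the r=11.5 cylinder, the cone at (16, 1) misses the remaining region (no effect) — 1 connected region. Overall, the cross-section is a single solid region. The nearest boundary edge runs (-5.75, 9.96)→(5.75, 9.96); distance from the point to it = 3.16 mm. The point is inside the cross-section and 3.16 mm from the nearest boundary — more than the 0.4 mm shell width (1 × 0.4), so it's in the infill interior.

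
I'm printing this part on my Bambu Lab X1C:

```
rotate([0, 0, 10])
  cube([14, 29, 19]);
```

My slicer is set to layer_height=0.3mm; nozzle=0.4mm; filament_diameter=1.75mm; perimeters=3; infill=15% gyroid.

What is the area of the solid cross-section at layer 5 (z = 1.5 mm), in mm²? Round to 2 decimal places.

406.00 mm²

At z = 1.5 mm: the cube (footprint 14×29) is included at this height (area 406.00 mm²); (whole slice rotated 10° about Z — lengths, areas and connectivity unchanged). Overall, the cross-section is a single solid region. Net area = 406.00 mm².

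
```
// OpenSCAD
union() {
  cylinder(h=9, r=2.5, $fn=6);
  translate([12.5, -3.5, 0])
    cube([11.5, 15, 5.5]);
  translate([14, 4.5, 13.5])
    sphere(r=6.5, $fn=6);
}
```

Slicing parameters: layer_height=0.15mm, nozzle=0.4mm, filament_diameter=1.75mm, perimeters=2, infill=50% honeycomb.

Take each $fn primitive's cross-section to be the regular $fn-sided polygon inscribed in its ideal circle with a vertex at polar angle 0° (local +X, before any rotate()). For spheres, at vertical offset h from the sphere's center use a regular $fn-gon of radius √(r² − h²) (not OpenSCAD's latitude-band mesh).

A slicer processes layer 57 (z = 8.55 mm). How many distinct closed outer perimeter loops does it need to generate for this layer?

2

At z = 8.55 mm: the r=2.5 cylinder contributes a regular 6-gon of circumradius 2.5; the cube at (12.5, -3.5) is not intersected at this z (z outside [0, 5.5]); the r=6.5 sphere at (14, 4.5) slices to a regular 6-gon of circumradius 4.213 (√(r²−h²) with h=4.95 from center); Combining (union): the 2 present regions are separate (no shared area or edge), so areas and boundary lengths simply add and each stays a separate island — 2 connected regions. The result has 2 disconnected regions.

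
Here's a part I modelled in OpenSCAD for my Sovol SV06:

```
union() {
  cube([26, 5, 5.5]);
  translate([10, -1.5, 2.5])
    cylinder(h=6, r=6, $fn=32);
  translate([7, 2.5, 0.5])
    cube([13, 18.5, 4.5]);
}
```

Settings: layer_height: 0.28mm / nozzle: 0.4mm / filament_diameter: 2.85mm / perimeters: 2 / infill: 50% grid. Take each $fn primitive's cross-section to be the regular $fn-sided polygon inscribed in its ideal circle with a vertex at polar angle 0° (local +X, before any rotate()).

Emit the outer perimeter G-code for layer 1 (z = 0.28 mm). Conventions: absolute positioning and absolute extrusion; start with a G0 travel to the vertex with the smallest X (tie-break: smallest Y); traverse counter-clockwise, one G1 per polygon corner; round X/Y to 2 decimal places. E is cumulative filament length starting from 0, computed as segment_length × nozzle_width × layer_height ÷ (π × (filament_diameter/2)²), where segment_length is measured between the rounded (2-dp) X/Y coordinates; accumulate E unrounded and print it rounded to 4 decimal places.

At z = 0.28 mm: the 26×5 cube contributes its full rectangle; the cylinder at (10, -1.5) is absent (z outside [2.5, 8.5]); the cube at (7, 2.5) is absent (z outside [0.5, 5]); Taking the union: only the 26×5 cube is present, so the union is just that shape — 1 connected region. The outline is a single polygon with 4 vertices. Extrusion per mm of travel: 0.4 × 0.28 / (π × 1.425²) = 0.017557. Accumulating E over each segment gives final E = 1.0885.

G0 X0.00 Y0.00 Z0.28
G1 X26.00 Y0.00 E0.4565
G1 X26.00 Y5.00 E0.5443
G1 X0.00 Y5.00 E1.0007
G1 X0.00 Y0.00 E1.0885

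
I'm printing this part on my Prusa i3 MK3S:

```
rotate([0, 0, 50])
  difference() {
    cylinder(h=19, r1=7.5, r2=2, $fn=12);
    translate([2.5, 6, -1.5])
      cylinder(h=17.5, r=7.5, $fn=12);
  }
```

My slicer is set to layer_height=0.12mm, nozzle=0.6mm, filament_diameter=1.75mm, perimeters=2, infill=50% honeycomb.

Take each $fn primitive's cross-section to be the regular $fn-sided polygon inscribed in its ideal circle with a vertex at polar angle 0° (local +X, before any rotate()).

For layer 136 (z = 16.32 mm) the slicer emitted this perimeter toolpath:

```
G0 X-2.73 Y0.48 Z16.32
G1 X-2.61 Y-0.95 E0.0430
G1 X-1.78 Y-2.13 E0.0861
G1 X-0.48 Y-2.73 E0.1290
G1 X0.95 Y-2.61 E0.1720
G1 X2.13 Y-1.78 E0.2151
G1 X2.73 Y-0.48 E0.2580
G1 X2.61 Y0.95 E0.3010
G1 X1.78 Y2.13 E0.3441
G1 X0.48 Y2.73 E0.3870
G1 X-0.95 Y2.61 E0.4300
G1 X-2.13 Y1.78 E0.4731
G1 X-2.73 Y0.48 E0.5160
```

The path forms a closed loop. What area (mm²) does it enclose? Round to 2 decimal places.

Apply the shoelace formula to the sequence of (X, Y) vertices; enclosed area = 23.10 mm².

23.10 mm²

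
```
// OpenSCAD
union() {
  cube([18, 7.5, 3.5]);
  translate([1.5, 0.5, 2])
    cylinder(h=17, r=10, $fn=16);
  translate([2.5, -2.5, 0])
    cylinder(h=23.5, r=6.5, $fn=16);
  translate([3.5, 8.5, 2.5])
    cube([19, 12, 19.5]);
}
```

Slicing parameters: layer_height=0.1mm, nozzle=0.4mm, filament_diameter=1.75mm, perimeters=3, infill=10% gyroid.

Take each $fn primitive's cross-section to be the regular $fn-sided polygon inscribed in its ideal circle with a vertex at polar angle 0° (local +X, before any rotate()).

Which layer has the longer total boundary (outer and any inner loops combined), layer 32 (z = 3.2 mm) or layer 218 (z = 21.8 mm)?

Layer 32 (z = 3.2): the 18×7.5 cube contributes its full rectangle (perimeter 51.00 mm); the r=10 cylinder at (1.5, 0.5) gives a regular 16-gon of circumradius 10 (constant along its height) (perimeter = 2·16·10.000·sin(180°/16) = 62.43 mm); the r=6.5 cylinder at (2.5, -2.5) gives a regular 16-gon of circumradius 6.5 (constant along its height) (perimeter = 2·16·6.500·sin(180°/16) = 40.58 mm); the cube at (3.5, 8.5) is present — its section is the full 19×12 rectangle (perimeter 62.00 mm); Taking the union: the regions partially overlap (shared area 212.08 mm²), so the edge portions inside another operand are dropped and the merged outline is re-measured after clipping — boundary = 130.31 mm. So its perimeter = 130.31 mm. Layer 218 (z = 21.8): the cube does not reach this height (z outside [0, 3.5]); the cylinder at (1.5, 0.5) is absent (z outside [2, 19]); the r=6.5 cylinder at (2.5, -2.5) gives a regular 16-gon of circumradius 6.5 (constant along its height) (perimeter = 2·16·6.500·sin(180°/16) = 40.58 mm); the cube at (3.5, 8.5) (footprint 19×12) is included at this height (perimeter 62.00 mm); Combining (union): the 2 present regions are separate (no shared area or edge), so areas and boundary lengths simply add and each stays a separate island — boundary = 102.58 mm. So its perimeter = 102.58 mm. Layer 32 is larger (130.31 vs 102.58 mm).

layer 32 (z = 3.2 mm)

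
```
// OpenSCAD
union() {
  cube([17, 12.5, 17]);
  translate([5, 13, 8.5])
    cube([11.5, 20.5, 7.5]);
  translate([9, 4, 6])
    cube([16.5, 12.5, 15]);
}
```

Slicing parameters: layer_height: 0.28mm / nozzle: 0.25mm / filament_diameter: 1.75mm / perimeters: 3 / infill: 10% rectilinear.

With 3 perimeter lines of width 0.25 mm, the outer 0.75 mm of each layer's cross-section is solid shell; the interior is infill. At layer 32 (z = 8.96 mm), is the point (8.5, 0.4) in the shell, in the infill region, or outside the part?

shell

At z = 8.96 mm: the cube is present — its section is the full 17×12.5 rectangle; the 11.5×20.5 cube at (5, 13) contributes its full rectangle; the cube at (9, 4) (footprint 16.5×12.5) is included at this height; Combining (union): the regions partially overlap (shared area 94.25 mm²), so overlapping operands fuse into one piece — 1 connected region. Overall, the cross-section is a single solid region. The nearest boundary edge runs (17.00, 0.00)→(0.00, 0.00); distance from the point to it = 0.40 mm. The point is inside the cross-section, 0.40 mm from the nearest boundary — within the 0.75 mm shell band (3 × 0.25).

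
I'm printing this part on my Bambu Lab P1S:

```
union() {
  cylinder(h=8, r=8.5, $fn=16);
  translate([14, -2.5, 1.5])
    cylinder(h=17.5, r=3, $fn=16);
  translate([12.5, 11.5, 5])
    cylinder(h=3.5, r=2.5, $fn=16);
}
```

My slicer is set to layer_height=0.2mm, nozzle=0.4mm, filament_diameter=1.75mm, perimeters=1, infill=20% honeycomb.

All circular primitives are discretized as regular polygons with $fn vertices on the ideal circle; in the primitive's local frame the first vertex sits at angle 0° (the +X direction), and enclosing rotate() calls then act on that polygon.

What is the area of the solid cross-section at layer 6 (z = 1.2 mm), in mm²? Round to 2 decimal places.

At z = 1.2 mm: the cylinder: section is a regular 16-gon, circumradius r=8.5 (area = (16/2)·8.500²·sin(360°/16) = 221.19 mm²); the cylinder at (14, -2.5) is absent (z outside [1.5, 19]); the cylinder at (12.5, 11.5) is not intersected at this z (z outside [5, 8.5]); Taking the union: only the r=8.5 cylinder is present, so the union is just that shape — area = 221.19 mm². Overall, the cross-section is a single solid region. Net area = 221.19 mm².

221.19 mm²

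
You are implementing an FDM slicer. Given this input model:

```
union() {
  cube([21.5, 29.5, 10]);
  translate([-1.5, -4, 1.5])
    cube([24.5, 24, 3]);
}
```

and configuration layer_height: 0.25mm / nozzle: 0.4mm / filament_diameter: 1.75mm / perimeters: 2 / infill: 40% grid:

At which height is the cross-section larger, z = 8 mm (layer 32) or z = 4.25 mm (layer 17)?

layer 17 (z = 4.25 mm)

Layer 32 (z = 8): the 21.5×29.5 cube contributes its full rectangle (area 634.25 mm²); the cube at (-1.5, -4) is not intersected at this z (z outside [1.5, 4.5]); Merging all regions: only the 21.5×29.5 cube is present, so the union is just that shape — area = 634.25 mm². So its area = 634.25 mm². Layer 17 (z = 4.25): the 21.5×29.5 cube contributes its full rectangle (area 634.25 mm²); the cube at (-1.5, -4) is present — its section is the full 24.5×24 rectangle (area 588.00 mm²); Combining (union): the regions partially overlap — summed areas 1222.25 mm² minus the doubly-counted overlap 430.00 mm² gives 792.25 mm² — area = 792.25 mm². So its area = 792.25 mm². Layer 17 is larger (792.25 vs 634.25 mm²).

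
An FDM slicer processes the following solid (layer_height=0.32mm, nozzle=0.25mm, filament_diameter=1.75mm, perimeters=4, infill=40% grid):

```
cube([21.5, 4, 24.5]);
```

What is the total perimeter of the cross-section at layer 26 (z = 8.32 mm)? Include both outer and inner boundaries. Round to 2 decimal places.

At z = 8.32 mm: the 21.5×4 cube contributes its full rectangle (perimeter 51.00 mm). Overall, the cross-section is a single solid region. Total boundary length (outer) = 51.00 mm.

51.00 mm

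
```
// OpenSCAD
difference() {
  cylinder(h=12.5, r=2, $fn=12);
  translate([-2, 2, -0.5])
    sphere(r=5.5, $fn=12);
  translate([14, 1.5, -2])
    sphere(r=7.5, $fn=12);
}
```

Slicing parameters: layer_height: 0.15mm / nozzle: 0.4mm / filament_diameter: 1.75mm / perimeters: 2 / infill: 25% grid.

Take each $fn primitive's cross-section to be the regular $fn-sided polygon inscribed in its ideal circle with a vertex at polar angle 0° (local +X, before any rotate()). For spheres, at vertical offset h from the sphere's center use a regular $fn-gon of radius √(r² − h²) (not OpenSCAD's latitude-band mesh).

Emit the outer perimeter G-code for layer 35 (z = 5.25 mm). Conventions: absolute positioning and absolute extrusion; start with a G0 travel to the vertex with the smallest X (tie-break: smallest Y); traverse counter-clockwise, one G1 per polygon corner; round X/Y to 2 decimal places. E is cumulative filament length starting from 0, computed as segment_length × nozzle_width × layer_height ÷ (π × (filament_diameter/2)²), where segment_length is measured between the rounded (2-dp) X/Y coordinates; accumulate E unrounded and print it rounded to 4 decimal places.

At z = 5.25 mm: the cylinder: section is a regular 12-gon, circumradius r=2; the sphere at (-2, 2) is absent (|z−center|=5.750 > r=5.5); the r=7.5 sphere at (14, 1.5) slices to a regular 12-gon of circumradius 1.920 (√(r²−h²) with h=7.25 from center); Subtracting the remaining from the first: starting from the r=2 cylinder, the r=7.5 sphere at (14, 1.5) misses the remaining region (no effect) — 1 connected region. The outline is a single polygon with 12 vertices. Extrusion per mm of travel: 0.4 × 0.15 / (π × 0.875²) = 0.024945. Accumulating E over each segment gives final E = 0.3097.

G0 X-2.00 Y0.00 Z5.25
G1 X-1.73 Y-1.00 E0.0258
G1 X-1.00 Y-1.73 E0.0516
G1 X0.00 Y-2.00 E0.0774
G1 X1.00 Y-1.73 E0.1033
G1 X1.73 Y-1.00 E0.1290
G1 X2.00 Y0.00 E0.1549
G1 X1.73 Y1.00 E0.1807
G1 X1.00 Y1.73 E0.2064
G1 X0.00 Y2.00 E0.2323
G1 X-1.00 Y1.73 E0.2581
G1 X-1.73 Y1.00 E0.2839
G1 X-2.00 Y0.00 E0.3097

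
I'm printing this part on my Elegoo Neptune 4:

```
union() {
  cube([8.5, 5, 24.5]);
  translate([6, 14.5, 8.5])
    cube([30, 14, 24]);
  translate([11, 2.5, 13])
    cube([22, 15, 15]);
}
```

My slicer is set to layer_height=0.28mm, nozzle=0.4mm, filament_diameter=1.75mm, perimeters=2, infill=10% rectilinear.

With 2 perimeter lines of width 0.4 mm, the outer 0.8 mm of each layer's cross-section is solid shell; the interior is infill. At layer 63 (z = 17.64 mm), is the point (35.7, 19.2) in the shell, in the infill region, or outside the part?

shell

At z = 17.64 mm: the cube is present — its section is the full 8.5×5 rectangle; the cube at (6, 14.5) is present — its section is the full 30×14 rectangle; the cube at (11, 2.5) (footprint 22×15) is included at this height; Combining (union): the regions partially overlap (shared area 66.00 mm²), so overlapping operands fuse into one piece — 2 connected regions. Overall, the cross-section has 2 separate islands. The nearest boundary edge runs (36.00, 28.50)→(36.00, 14.50); distance from the point to it = 0.30 mm. (Shell/infill is judged within the island containing the point — the largest one.) The point is inside the cross-section, 0.30 mm from the nearest boundary — within the 0.8 mm shell band (2 × 0.4).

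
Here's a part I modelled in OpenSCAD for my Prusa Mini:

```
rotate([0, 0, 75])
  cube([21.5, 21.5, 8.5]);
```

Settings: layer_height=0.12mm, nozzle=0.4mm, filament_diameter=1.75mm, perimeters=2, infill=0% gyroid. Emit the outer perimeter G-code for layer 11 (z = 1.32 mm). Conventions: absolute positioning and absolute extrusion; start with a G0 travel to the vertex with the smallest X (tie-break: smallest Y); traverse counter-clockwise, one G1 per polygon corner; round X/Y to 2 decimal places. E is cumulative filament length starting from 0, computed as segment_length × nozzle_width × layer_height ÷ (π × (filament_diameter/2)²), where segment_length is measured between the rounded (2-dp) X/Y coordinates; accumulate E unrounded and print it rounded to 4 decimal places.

At z = 1.32 mm: the 21.5×21.5 cube contributes its full rectangle; (whole slice rotated 75° about Z — lengths, areas and connectivity unchanged). The outline is a single polygon with 4 vertices. Extrusion per mm of travel: 0.4 × 0.12 / (π × 0.875²) = 0.019956. Accumulating E over each segment gives final E = 1.7162.

G0 X-20.77 Y5.56 Z1.32
G1 X0.00 Y0.00 E0.4291
G1 X5.56 Y20.77 E0.8582
G1 X-15.20 Y26.33 E1.2871
G1 X-20.77 Y5.56 E1.7162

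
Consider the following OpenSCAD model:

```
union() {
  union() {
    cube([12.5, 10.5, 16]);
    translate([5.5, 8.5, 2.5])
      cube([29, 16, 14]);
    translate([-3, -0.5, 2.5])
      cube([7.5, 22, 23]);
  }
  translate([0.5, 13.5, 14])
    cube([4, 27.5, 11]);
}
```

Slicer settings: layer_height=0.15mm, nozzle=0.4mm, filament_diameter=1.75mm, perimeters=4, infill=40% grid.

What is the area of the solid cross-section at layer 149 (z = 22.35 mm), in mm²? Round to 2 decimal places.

At z = 22.35 mm: the cube is not intersected at this z (z outside [0, 16]); the cube at (5.5, 8.5) is not intersected at this z (z outside [2.5, 16.5]); the cube at (-3, -0.5) is present — its section is the full 7.5×22 rectangle (area 165.00 mm²); Combining (union): only the 7.5×22 cube at (-3, -0.5) is present, so the union is just that shape — area = 165.00 mm²; the 4×27.5 cube at (0.5, 13.5) contributes its full rectangle (area 110.00 mm²); Taking the union: the regions partially overlap — summed areas 275.00 mm² minus the doubly-counted overlap 32.00 mm² gives 243.00 mm² — area = 243.00 mm². Overall, the cross-section is a single solid region. Net area = 243.00 mm².

243.00 mm²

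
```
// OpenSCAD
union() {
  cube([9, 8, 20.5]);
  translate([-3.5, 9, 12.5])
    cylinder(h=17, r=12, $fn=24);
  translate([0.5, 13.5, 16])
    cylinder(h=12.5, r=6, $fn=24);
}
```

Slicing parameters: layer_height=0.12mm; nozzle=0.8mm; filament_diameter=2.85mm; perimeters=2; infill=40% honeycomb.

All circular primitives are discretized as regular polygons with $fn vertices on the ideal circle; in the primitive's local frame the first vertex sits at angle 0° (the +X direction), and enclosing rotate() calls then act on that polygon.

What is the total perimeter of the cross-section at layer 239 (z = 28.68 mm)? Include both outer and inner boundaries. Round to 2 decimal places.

At z = 28.68 mm: the cube is not intersected at this z (z outside [0, 20.5]); the r=12 cylinder at (-3.5, 9) contributes a regular 24-gon of circumradius 12 (perimeter = 2·24·12.000·sin(180°/24) = 75.18 mm); the cylinder at (0.5, 13.5) does not reach this height (z outside [16, 28.5]); Merging all regions: only the r=12 cylinder at (-3.5, 9) is present, so the union is just that shape — boundary = 75.18 mm. Overall, the cross-section is a single solid region. Total boundary length (outer) = 75.18 mm.

75.18 mm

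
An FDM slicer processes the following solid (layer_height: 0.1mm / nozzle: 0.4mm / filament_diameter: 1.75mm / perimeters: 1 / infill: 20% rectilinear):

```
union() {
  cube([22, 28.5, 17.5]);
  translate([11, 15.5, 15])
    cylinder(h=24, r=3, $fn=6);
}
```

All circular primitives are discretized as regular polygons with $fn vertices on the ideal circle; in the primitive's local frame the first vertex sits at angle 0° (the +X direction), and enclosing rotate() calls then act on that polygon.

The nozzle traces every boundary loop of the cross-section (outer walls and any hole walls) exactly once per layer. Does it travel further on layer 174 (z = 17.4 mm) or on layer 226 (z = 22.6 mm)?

layer 174 (z = 17.4 mm)

Layer 174 (z = 17.4): the cube (footprint 22×28.5) is included at this height (perimeter 101.00 mm); the r=3 cylinder at (11, 15.5) gives a regular 6-gon of circumradius 3 (constant along its height) (perimeter = 2·6·3.000·sin(180°/6) = 18.00 mm); Merging all regions: the r=3 cylinder at (11, 15.5) lies entirely inside the 22×28.5 cube, so the union is just the 22×28.5 cube — boundary = 101.00 mm. So its perimeter = 101.00 mm. Layer 226 (z = 22.6): the cube is absent (z outside [0, 17.5]); the cylinder at (11, 15.5): section is a regular 6-gon, circumradius r=3 (perimeter = 2·6·3.000·sin(180°/6) = 18.00 mm); Merging all regions: only the r=3 cylinder at (11, 15.5) is present, so the union is just that shape — boundary = 18.00 mm. So its perimeter = 18.00 mm. Layer 174 is larger (101.00 vs 18.00 mm).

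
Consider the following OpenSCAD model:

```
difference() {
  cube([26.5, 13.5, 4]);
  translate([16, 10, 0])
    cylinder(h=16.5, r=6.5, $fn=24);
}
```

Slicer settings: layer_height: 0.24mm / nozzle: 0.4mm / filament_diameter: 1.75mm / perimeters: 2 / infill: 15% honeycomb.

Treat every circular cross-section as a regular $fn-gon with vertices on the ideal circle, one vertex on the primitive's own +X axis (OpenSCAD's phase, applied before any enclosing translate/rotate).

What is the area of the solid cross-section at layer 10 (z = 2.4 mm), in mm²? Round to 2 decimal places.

At z = 2.4 mm: the 26.5×13.5 cube contributes its full rectangle (area 357.75 mm²); the cylinder at (16, 10): section is a regular 24-gon, circumradius r=6.5 (area = (24/2)·6.500²·sin(360°/24) = 131.22 mm²); After the difference (first − rest): starting from the 26.5×13.5 cube (357.75 mm²), the r=6.5 cylinder at (16, 10) partially overlaps it — only the 108.54 mm² overlap (of its 131.22 mm²) is removed, clipping the outline — area = 249.21 mm². Overall, the cross-section is a single solid region. Net area = 249.21 mm².

249.21 mm²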